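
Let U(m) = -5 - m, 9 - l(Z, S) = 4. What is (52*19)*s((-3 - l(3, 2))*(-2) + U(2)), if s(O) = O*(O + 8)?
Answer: 151164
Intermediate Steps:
l(Z, S) = 5 (l(Z, S) = 9 - 1*4 = 9 - 4 = 5)
s(O) = O*(8 + O)
(52*19)*s((-3 - l(3, 2))*(-2) + U(2)) = (52*19)*(((-3 - 1*5)*(-2) + (-5 - 1*2))*(8 + ((-3 - 1*5)*(-2) + (-5 - 1*2)))) = 988*(((-3 - 5)*(-2) + (-5 - 2))*(8 + ((-3 - 5)*(-2) + (-5 - 2)))) = 988*((-8*(-2) - 7)*(8 + (-8*(-2) - 7))) = 988*((16 - 7)*(8 + (16 - 7))) = 988*(9*(8 + 9)) = 988*(9*17) = 988*153 = 151164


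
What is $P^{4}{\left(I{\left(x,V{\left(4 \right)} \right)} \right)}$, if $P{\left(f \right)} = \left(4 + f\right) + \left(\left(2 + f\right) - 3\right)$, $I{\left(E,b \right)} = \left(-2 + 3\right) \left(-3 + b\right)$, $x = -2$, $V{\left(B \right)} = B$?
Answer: $625$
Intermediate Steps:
$I{\left(E,b \right)} = -3 + b$ ($I{\left(E,b \right)} = 1 \left(-3 + b\right) = -3 + b$)
$P{\left(f \right)} = 3 + 2 f$ ($P{\left(f \right)} = \left(4 + f\right) + \left(-1 + f\right) = 3 + 2 f$)
$P^{4}{\left(I{\left(x,V{\left(4 \right)} \right)} \right)} = \left(3 + 2 \left(-3 + 4\right)\right)^{4} = \left(3 + 2 \cdot 1\right)^{4} = \left(3 + 2\right)^{4} = 5^{4} = 625$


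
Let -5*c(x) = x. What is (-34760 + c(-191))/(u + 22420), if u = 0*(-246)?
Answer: -173609/112100 ≈ -1.5487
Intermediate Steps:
u = 0
c(x) = -x/5
(-34760 + c(-191))/(u + 22420) = (-34760 - ⅕*(-191))/(0 + 22420) = (-34760 + 191/5)/22420 = -173609/5*1/22420 = -173609/112100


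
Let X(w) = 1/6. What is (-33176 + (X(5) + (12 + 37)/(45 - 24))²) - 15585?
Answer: -195019/4 ≈ -48755.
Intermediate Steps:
X(w) = ⅙
(-33176 + (X(5) + (12 + 37)/(45 - 24))²) - 15585 = (-33176 + (⅙ + (12 + 37)/(45 - 24))²) - 15585 = (-33176 + (⅙ + 49/21)²) - 15585 = (-33176 + (⅙ + 49*(1/21))²) - 15585 = (-33176 + (⅙ + 7/3)²) - 15585 = (-33176 + (5/2)²) - 15585 = (-33176 + 25/4) - 15585 = -132679/4 - 15585 = -195019/4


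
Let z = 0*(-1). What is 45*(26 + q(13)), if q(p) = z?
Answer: 1170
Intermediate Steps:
z = 0
q(p) = 0
45*(26 + q(13)) = 45*(26 + 0) = 45*26 = 1170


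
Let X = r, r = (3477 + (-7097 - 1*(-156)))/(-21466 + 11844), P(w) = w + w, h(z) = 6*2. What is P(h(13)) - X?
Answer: 113732/4811 ≈ 23.640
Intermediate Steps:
h(z) = 12
P(w) = 2*w
r = 1732/4811 (r = (3477 + (-7097 + 156))/(-9622) = (3477 - 6941)*(-1/9622) = -3464*(-1/9622) = 1732/4811 ≈ 0.36001)
X = 1732/4811 ≈ 0.36001
P(h(13)) - X = 2*12 - 1*1732/4811 = 24 - 1732/4811 = 113732/4811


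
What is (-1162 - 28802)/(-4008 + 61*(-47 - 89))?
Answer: 7491/3076 ≈ 2.4353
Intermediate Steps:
(-1162 - 28802)/(-4008 + 61*(-47 - 89)) = -29964/(-4008 + 61*(-136)) = -29964/(-4008 - 8296) = -29964/(-12304) = -29964*(-1/12304) = 7491/3076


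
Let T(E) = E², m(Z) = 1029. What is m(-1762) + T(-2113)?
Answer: 4465798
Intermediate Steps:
m(-1762) + T(-2113) = 1029 + (-2113)² = 1029 + 4464769 = 4465798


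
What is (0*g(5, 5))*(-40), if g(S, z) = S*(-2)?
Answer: 0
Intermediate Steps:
g(S, z) = -2*S
(0*g(5, 5))*(-40) = (0*(-2*5))*(-40) = (0*(-10))*(-40) = 0*(-40) = 0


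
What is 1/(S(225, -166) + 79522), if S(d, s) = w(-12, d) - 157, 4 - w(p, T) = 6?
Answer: 1/79363 ≈ 1.2600e-5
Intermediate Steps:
w(p, T) = -2 (w(p, T) = 4 - 1*6 = 4 - 6 = -2)
S(d, s) = -159 (S(d, s) = -2 - 157 = -159)
1/(S(225, -166) + 79522) = 1/(-159 + 79522) = 1/79363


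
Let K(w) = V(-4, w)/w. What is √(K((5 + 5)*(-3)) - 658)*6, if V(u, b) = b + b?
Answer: 24*I*√41 ≈ 153.68*I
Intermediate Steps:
V(u, b) = 2*b
K(w) = 2 (K(w) = (2*w)/w = 2)
√(K((5 + 5)*(-3)) - 658)*6 = √(2 - 658)*6 = √(-656)*6 = (4*I*√41)*6 = 24*I*√41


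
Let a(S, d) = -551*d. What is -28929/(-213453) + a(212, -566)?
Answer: 22189587409/71151 ≈ 3.1187e+5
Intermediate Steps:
-28929/(-213453) + a(212, -566) = -28929/(-213453) - 551*(-566) = -28929*(-1/213453) + 311866 = 9643/71151 + 311866 = 22189587409/71151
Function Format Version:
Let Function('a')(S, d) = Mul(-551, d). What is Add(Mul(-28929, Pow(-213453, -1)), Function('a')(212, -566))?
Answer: Rational(22189587409, 71151) ≈ 3.1187e+5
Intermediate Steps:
Add(Mul(-28929, Pow(-213453, -1)), Function('a')(212, -566)) = Add(Mul(-28929, Pow(-213453, -1)), Mul(-551, -566)) = Add(Mul(-28929, Rational(-1, 213453)), 311866) = Add(Rational(9643, 71151), 311866) = Rational(22189587409, 71151)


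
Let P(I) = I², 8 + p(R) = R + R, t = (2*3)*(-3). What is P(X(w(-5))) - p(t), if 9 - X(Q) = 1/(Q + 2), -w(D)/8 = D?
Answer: 219745/1764 ≈ 124.57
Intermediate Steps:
w(D) = -8*D
t = -18 (t = 6*(-3) = -18)
X(Q) = 9 - 1/(2 + Q) (X(Q) = 9 - 1/(Q + 2) = 9 - 1/(2 + Q))
p(R) = -8 + 2*R (p(R) = -8 + (R + R) = -8 + 2*R)
P(X(w(-5))) - p(t) = ((17 + 9*(-8*(-5)))/(2 - 8*(-5)))² - (-8 + 2*(-18)) = ((17 + 9*40)/(2 + 40))² - (-8 - 36) = ((17 + 360)/42)² - 1*(-44) = ((1/42)*377)² + 44 = (377/42)² + 44 = 142129/1764 + 44 = 219745/1764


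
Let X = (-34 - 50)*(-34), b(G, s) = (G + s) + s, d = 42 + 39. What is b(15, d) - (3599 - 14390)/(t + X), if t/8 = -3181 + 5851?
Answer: 1432341/8072 ≈ 177.45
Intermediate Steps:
d = 81
b(G, s) = G + 2*s
X = 2856 (X = -84*(-34) = 2856)
t = 21360 (t = 8*(-3181 + 5851) = 8*2670 = 21360)
b(15, d) - (3599 - 14390)/(t + X) = (15 + 2*81) - (3599 - 14390)/(21360 + 2856) = (15 + 162) - (-10791)/24216 = 177 - (-10791)/24216 = 177 - 1*(-3597/8072) = 177 + 3597/8072 = 1432341/8072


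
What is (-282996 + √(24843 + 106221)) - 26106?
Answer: -309102 + 2*√32766 ≈ -3.0874e+5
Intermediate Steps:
(-282996 + √(24843 + 106221)) - 26106 = (-282996 + √131064) - 26106 = (-282996 + 2*√32766) - 26106 = -309102 + 2*√32766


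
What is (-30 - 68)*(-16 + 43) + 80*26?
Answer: -566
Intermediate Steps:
(-30 - 68)*(-16 + 43) + 80*26 = -98*27 + 2080 = -2646 + 2080 = -566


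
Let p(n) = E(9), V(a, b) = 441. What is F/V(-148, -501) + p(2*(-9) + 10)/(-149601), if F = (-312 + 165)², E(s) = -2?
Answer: 7330451/149601 ≈ 49.000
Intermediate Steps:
p(n) = -2
F = 21609 (F = (-147)² = 21609)
F/V(-148, -501) + p(2*(-9) + 10)/(-149601) = 21609/441 - 2/(-149601) = 21609*(1/441) - 2*(-1/149601) = 49 + 2/149601 = 7330451/149601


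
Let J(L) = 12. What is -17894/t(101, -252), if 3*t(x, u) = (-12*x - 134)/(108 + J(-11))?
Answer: 3220920/673 ≈ 4785.9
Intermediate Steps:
t(x, u) = -67/180 - x/30 (t(x, u) = ((-12*x - 134)/(108 + 12))/3 = ((-134 - 12*x)/120)/3 = ((-134 - 12*x)*(1/120))/3 = (-67/60 - x/10)/3 = -67/180 - x/30)
-17894/t(101, -252) = -17894/(-67/180 - 1/30*101) = -17894/(-67/180 - 101/30) = -17894/(-673/180) = -17894*(-180/673) = 3220920/673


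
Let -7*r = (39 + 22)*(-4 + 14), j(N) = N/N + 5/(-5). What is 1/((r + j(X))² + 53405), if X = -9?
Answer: 49/2988945 ≈ 1.6394e-5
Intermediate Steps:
j(N) = 0 (j(N) = 1 + 5*(-⅕) = 1 - 1 = 0)
r = -610/7 (r = -(39 + 22)*(-4 + 14)/7 = -61*10/7 = -⅐*610 = -610/7 ≈ -87.143)
1/((r + j(X))² + 53405) = 1/((-610/7 + 0)² + 53405) = 1/((-610/7)² + 53405) = 1/(372100/49 + 53405) = 1/(2988945/49) = 49/2988945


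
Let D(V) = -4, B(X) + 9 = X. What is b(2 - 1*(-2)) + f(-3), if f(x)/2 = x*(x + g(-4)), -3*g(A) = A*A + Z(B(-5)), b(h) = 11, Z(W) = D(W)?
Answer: 53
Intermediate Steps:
B(X) = -9 + X
Z(W) = -4
g(A) = 4/3 - A²/3 (g(A) = -(A*A - 4)/3 = -(A² - 4)/3 = -(-4 + A²)/3 = 4/3 - A²/3)
f(x) = 2*x*(-4 + x) (f(x) = 2*(x*(x + (4/3 - ⅓*(-4)²))) = 2*(x*(x + (4/3 - ⅓*16))) = 2*(x*(x + (4/3 - 16/3))) = 2*(x*(x - 4)) = 2*(x*(-4 + x)) = 2*x*(-4 + x))
b(2 - 1*(-2)) + f(-3) = 11 + 2*(-3)*(-4 - 3) = 11 + 2*(-3)*(-7) = 11 + 42 = 53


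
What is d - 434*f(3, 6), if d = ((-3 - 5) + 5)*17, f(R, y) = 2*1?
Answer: -919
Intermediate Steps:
f(R, y) = 2
d = -51 (d = (-8 + 5)*17 = -3*17 = -51)
d - 434*f(3, 6) = -51 - 434*2 = -51 - 868 = -919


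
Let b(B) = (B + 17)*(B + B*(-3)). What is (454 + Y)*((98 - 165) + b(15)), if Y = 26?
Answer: -492960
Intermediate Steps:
b(B) = -2*B*(17 + B) (b(B) = (17 + B)*(B - 3*B) = (17 + B)*(-2*B) = -2*B*(17 + B))
(454 + Y)*((98 - 165) + b(15)) = (454 + 26)*((98 - 165) - 2*15*(17 + 15)) = 480*(-67 - 2*15*32) = 480*(-67 - 960) = 480*(-1027) = -492960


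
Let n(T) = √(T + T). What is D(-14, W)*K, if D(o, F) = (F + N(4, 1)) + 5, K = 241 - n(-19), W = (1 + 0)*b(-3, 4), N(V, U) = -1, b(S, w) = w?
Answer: 1928 - 8*I*√38 ≈ 1928.0 - 49.315*I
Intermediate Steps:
W = 4 (W = (1 + 0)*4 = 1*4 = 4)
n(T) = √2*√T (n(T) = √(2*T) = √2*√T)
K = 241 - I*√38 (K = 241 - √2*√(-19) = 241 - √2*I*√19 = 241 - I*√38 ≈ 241.0 - 6.1644*I)
D(o, F) = 4 + F (D(o, F) = (F - 1) + 5 = (-1 + F) + 5 = 4 + F)
D(-14, W)*K = (4 + 4)*(241 - I*√38) = 8*(241 - I*√38) = 1928 - 8*I*√38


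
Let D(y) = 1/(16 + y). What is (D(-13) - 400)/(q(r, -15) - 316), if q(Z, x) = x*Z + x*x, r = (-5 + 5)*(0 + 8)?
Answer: 1199/273 ≈ 4.3919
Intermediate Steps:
r = 0 (r = 0*8 = 0)
q(Z, x) = x**2 + Z*x (q(Z, x) = Z*x + x**2 = x**2 + Z*x)
(D(-13) - 400)/(q(r, -15) - 316) = (1/(16 - 13) - 400)/(-15*(0 - 15) - 316) = (1/3 - 400)/(-15*(-15) - 316) = (1/3 - 400)/(225 - 316) = -1199/3/(-91) = -1199/3*(-1/91) = 1199/273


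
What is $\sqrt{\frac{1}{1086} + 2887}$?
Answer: $\frac{\sqrt{3404917338}}{1086} \approx 53.731$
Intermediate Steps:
$\sqrt{\frac{1}{1086} + 2887} = \sqrt{\frac{3135283}{1086}} = \frac{\sqrt{3404917338}}{1086}$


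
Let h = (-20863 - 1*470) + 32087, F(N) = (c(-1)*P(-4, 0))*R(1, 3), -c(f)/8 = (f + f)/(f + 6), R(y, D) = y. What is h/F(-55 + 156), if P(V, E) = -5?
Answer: -5377/8 ≈ -672.13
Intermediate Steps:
c(f) = -16*f/(6 + f) (c(f) = -8*(f + f)/(f + 6) = -8*2*f/(6 + f) = -16*f/(6 + f))
F(N) = -16 (F(N) = (-16*(-1)/(6 - 1)*(-5))*1 = (-16*(-1)/5*(-5))*1 = (-16*(-1)*1/5*(-5))*1 = ((16/5)*(-5))*1 = -16*1 = -16)
h = 10754 (h = (-20863 - 470) + 32087 = -21333 + 32087 = 10754)
h/F(-55 + 156) = 10754/(-16) = 10754*(-1/16) = -5377/8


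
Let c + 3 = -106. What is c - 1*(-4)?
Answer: -105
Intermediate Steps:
c = -109 (c = -3 - 106 = -109)
c - 1*(-4) = -109 - 1*(-4) = -109 + 4 = -105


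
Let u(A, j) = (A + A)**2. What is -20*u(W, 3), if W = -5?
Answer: -2000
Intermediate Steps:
u(A, j) = 4*A**2 (u(A, j) = (2*A)**2 = 4*A**2)
-20*u(W, 3) = -80*(-5)**2 = -80*25 = -20*100 = -2000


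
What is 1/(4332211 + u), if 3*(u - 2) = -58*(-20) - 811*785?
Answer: 1/4120388 ≈ 2.4270e-7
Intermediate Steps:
u = -211823 (u = 2 + (-58*(-20) - 811*785)/3 = 2 + (1160 - 636635)/3 = 2 + (⅓)*(-635475) = 2 - 211825 = -211823)
1/(4332211 + u) = 1/(4332211 - 211823) = 1/4120388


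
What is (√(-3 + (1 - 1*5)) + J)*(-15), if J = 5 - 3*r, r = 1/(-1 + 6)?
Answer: -66 - 15*I*√7 ≈ -66.0 - 39.686*I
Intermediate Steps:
r = ⅕ (r = 1/5 = ⅕ ≈ 0.20000)
J = 22/5 (J = 5 - 3*⅕ = 5 - ⅗ = 22/5 ≈ 4.4000)
(√(-3 + (1 - 1*5)) + J)*(-15) = (√(-3 + (1 - 1*5)) + 22/5)*(-15) = (√(-3 + (1 - 5)) + 22/5)*(-15) = (√(-3 - 4) + 22/5)*(-15) = (√(-7) + 22/5)*(-15) = (I*√7 + 22/5)*(-15) = (22/5 + I*√7)*(-15) = -66 - 15*I*√7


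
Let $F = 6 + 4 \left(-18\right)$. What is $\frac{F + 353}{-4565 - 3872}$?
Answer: $- \frac{287}{8437} \approx -0.034017$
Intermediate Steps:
$F = -66$ ($F = 6 - 72 = -66$)
$\frac{F + 353}{-4565 - 3872} = \frac{-66 + 353}{-4565 - 3872} = \frac{287}{-8437} = 287 \left(- \frac{1}{8437}\right) = - \frac{287}{8437}$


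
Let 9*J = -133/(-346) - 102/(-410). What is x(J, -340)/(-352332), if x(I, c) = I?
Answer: -44911/224918178840 ≈ -1.9968e-7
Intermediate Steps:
J = 44911/638370 (J = (-133/(-346) - 102/(-410))/9 = (-133*(-1/346) - 102*(-1/410))/9 = (133/346 + 51/205)/9 = (⅑)*(44911/70930) = 44911/638370 ≈ 0.070353)
x(J, -340)/(-352332) = (44911/638370)/(-352332) = (44911/638370)*(-1/352332) = -44911/224918178840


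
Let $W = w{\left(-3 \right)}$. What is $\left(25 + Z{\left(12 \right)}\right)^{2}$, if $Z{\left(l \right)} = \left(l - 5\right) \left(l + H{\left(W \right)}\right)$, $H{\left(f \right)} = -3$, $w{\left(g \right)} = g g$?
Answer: $7744$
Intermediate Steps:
$w{\left(g \right)} = g^{2}$
$W = 9$ ($W = \left(-3\right)^{2} = 9$)
$Z{\left(l \right)} = \left(-5 + l\right) \left(-3 + l\right)$ ($Z{\left(l \right)} = \left(l - 5\right) \left(l - 3\right) = \left(-5 + l\right) \left(-3 + l\right)$)
$\left(25 + Z{\left(12 \right)}\right)^{2} = \left(25 + \left(15 + 12^{2} - 96\right)\right)^{2} = \left(25 + \left(15 + 144 - 96\right)\right)^{2} = \left(25 + 63\right)^{2} = 88^{2} = 7744$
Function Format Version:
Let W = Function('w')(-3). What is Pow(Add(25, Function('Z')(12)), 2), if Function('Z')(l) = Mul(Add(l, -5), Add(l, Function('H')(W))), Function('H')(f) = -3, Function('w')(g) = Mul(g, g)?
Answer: 7744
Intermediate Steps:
Function('w')(g) = Pow(g, 2)
W = 9 (W = Pow(-3, 2) = 9)
Function('Z')(l) = Mul(Add(-5, l), Add(-3, l)) (Function('Z')(l) = Mul(Add(l, -5), Add(l, -3)) = Mul(Add(-5, l), Add(-3, l)))
Pow(Add(25, Function('Z')(12)), 2) = Pow(Add(25, Add(15, Pow(12, 2), Mul(-8, 12))), 2) = Pow(Add(25, Add(15, 144, -96)), 2) = Pow(Add(25, 63), 2) = Pow(88, 2) = 7744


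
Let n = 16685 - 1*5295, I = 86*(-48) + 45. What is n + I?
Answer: 7307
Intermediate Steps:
I = -4083 (I = -4128 + 45 = -4083)
n = 11390 (n = 16685 - 5295 = 11390)
n + I = 11390 - 4083 = 7307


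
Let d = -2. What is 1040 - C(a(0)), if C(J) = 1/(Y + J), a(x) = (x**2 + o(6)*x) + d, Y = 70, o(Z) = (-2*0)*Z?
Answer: 70719/68 ≈ 1040.0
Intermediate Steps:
o(Z) = 0 (o(Z) = 0*Z = 0)
a(x) = -2 + x**2 (a(x) = (x**2 + 0*x) - 2 = (x**2 + 0) - 2 = x**2 - 2 = -2 + x**2)
C(J) = 1/(70 + J)
1040 - C(a(0)) = 1040 - 1/(70 + (-2 + 0**2)) = 1040 - 1/(70 + (-2 + 0)) = 1040 - 1/(70 - 2) = 1040 - 1/68 = 70719/68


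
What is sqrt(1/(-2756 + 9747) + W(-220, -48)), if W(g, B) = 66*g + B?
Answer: I*sqrt(711997605017)/6991 ≈ 120.7*I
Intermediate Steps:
W(g, B) = B + 66*g
sqrt(1/(-2756 + 9747) + W(-220, -48)) = sqrt(1/(-2756 + 9747) + (-48 + 66*(-220))) = sqrt(1/6991 + (-48 - 14520)) = sqrt(1/6991 - 14568) = sqrt(-101844887/6991) = I*sqrt(711997605017)/6991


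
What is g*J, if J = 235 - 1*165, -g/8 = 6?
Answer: -3360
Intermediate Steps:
g = -48 (g = -8*6 = -48)
J = 70 (J = 235 - 165 = 70)
g*J = -48*70 = -3360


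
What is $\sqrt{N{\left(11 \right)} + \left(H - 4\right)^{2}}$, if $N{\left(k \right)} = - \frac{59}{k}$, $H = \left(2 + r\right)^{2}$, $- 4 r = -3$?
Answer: $\frac{\sqrt{226985}}{176} \approx 2.707$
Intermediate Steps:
$r = \frac{3}{4}$ ($r = \left(- \frac{1}{4}\right) \left(-3\right) = \frac{3}{4} \approx 0.75$)
$H = \frac{121}{16}$ ($H = \left(2 + \frac{3}{4}\right)^{2} = \left(\frac{11}{4}\right)^{2} = \frac{121}{16} \approx 7.5625$)
$\sqrt{N{\left(11 \right)} + \left(H - 4\right)^{2}} = \sqrt{- \frac{59}{11} + \left(\frac{121}{16} - 4\right)^{2}} = \sqrt{\left(-59\right) \frac{1}{11} + \left(\frac{57}{16}\right)^{2}} = \sqrt{- \frac{59}{11} + \frac{3249}{256}} = \sqrt{\frac{20635}{2816}} = \frac{\sqrt{226985}}{176}$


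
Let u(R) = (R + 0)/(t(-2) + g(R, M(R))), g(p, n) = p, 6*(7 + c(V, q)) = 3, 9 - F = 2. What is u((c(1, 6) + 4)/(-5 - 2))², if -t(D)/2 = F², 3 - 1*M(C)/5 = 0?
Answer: 25/1868689 ≈ 1.3378e-5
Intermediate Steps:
F = 7 (F = 9 - 1*2 = 9 - 2 = 7)
M(C) = 15 (M(C) = 15 - 5*0 = 15 + 0 = 15)
c(V, q) = -13/2 (c(V, q) = -7 + (⅙)*3 = -7 + ½ = -13/2)
t(D) = -98 (t(D) = -2*7² = -2*49 = -98)
u(R) = R/(-98 + R) (u(R) = (R + 0)/(-98 + R) = R/(-98 + R))
u((c(1, 6) + 4)/(-5 - 2))² = (((-13/2 + 4)/(-5 - 2))/(-98 + (-13/2 + 4)/(-5 - 2)))² = ((-5/2/(-7))/(-98 - 5/2/(-7)))² = ((-5/2*(-⅐))/(-98 - 5/2*(-⅐)))² = (5/(14*(-98 + 5/14)))² = (5/(14*(-1367/14)))² = ((5/14)*(-14/1367))² = (-5/1367)² = 25/1868689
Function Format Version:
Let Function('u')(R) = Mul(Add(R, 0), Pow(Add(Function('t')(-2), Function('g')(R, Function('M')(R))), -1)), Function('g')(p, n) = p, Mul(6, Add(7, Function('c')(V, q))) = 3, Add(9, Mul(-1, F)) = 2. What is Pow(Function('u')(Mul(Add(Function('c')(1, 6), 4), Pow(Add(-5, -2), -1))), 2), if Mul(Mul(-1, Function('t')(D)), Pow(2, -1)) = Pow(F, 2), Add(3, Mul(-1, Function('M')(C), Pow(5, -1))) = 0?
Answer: Rational(25, 1868689) ≈ 1.3378e-5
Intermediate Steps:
F = 7 (F = Add(9, Mul(-1, 2)) = Add(9, -2) = 7)
Function('M')(C) = 15 (Function('M')(C) = Add(15, Mul(-5, 0)) = Add(15, 0) = 15)
Function('c')(V, q) = Rational(-13, 2) (Function('c')(V, q) = Add(-7, Mul(Rational(1, 6), 3)) = Add(-7, Rational(1, 2)) = Rational(-13, 2))
Function('t')(D) = -98 (Function('t')(D) = Mul(-2, Pow(7, 2)) = Mul(-2, 49) = -98)
Function('u')(R) = Mul(R, Pow(Add(-98, R), -1)) (Function('u')(R) = Mul(Add(R, 0), Pow(Add(-98, R), -1)) = Mul(R, Pow(Add(-98, R), -1)))
Pow(Function('u')(Mul(Add(Function('c')(1, 6), 4), Pow(Add(-5, -2), -1))), 2) = Pow(Mul(Mul(Add(Rational(-13, 2), 4), Pow(Add(-5, -2), -1)), Pow(Add(-98, Mul(Add(Rational(-13, 2), 4), Pow(Add(-5, -2), -1))), -1)), 2) = Pow(Mul(Mul(Rational(-5, 2), Pow(-7, -1)), Pow(Add(-98, Mul(Rational(-5, 2), Pow(-7, -1))), -1)), 2) = Pow(Mul(Mul(Rational(-5, 2), Rational(-1, 7)), Pow(Add(-98, Mul(Rational(-5, 2), Rational(-1, 7))), -1)), 2) = Pow(Mul(Rational(5, 14), Pow(Add(-98, Rational(5, 14)), -1)), 2) = Pow(Mul(Rational(5, 14), Pow(Rational(-1367, 14), -1)), 2) = Pow(Mul(Rational(5, 14), Rational(-14, 1367)), 2) = Pow(Rational(-5, 1367), 2) = Rational(25, 1868689)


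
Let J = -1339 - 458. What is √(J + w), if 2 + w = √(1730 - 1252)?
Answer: √(-1799 + √478) ≈ 42.156*I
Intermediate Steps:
J = -1797
w = -2 + √478 (w = -2 + √(1730 - 1252) = -2 + √478 ≈ 19.863)
√(J + w) = √(-1797 + (-2 + √478)) = √(-1799 + √478)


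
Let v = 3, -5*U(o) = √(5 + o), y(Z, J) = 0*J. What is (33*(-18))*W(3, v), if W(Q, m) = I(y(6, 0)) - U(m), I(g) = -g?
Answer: -1188*√2/5 ≈ -336.02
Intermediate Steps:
y(Z, J) = 0
U(o) = -√(5 + o)/5
W(Q, m) = √(5 + m)/5 (W(Q, m) = -1*0 - (-1)*√(5 + m)/5 = 0 + √(5 + m)/5 = √(5 + m)/5)
(33*(-18))*W(3, v) = (33*(-18))*(√(5 + 3)/5) = -594*√8/5 = -594*2*√2/5 = -1188*√2/5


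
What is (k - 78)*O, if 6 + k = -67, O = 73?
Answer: -11023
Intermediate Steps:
k = -73 (k = -6 - 67 = -73)
(k - 78)*O = (-73 - 78)*73 = -151*73 = -11023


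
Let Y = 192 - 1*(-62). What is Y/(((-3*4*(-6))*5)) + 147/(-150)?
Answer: -247/900 ≈ -0.27444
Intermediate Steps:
Y = 254 (Y = 192 + 62 = 254)
Y/(((-3*4*(-6))*5)) + 147/(-150) = 254/(((-3*4*(-6))*5)) + 147/(-150) = 254/((-12*(-6)*5)) + 147*(-1/150) = 254/((72*5)) - 49/50 = 254/360 - 49/50 = 254*(1/360) - 49/50 = 127/180 - 49/50 = -247/900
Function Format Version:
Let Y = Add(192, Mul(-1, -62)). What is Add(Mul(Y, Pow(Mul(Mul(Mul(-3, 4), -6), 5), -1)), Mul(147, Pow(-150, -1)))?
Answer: Rational(-247, 900) ≈ -0.27444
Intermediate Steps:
Y = 254 (Y = Add(192, 62) = 254)
Add(Mul(Y, Pow(Mul(Mul(Mul(-3, 4), -6), 5), -1)), Mul(147, Pow(-150, -1))) = Add(Mul(254, Pow(Mul(Mul(Mul(-3, 4), -6), 5), -1)), Mul(147, Pow(-150, -1))) = Add(Mul(254, Pow(Mul(Mul(-12, -6), 5), -1)), Mul(147, Rational(-1, 150))) = Add(Mul(254, Pow(Mul(72, 5), -1)), Rational(-49, 50)) = Add(Mul(254, Pow(360, -1)), Rational(-49, 50)) = Add(Mul(254, Rational(1, 360)), Rational(-49, 50)) = Add(Rational(127, 180), Rational(-49, 50)) = Rational(-247, 900)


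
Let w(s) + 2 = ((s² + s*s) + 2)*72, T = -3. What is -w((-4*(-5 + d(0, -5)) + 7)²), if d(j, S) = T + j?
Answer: -333135646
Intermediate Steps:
d(j, S) = -3 + j
w(s) = 142 + 144*s² (w(s) = -2 + ((s² + s*s) + 2)*72 = -2 + ((s² + s²) + 2)*72 = -2 + (2*s² + 2)*72 = -2 + (2 + 2*s²)*72 = -2 + (144 + 144*s²) = 142 + 144*s²)
-w((-4*(-5 + d(0, -5)) + 7)²) = -(142 + 144*((-4*(-5 + (-3 + 0)) + 7)²)²) = -(142 + 144*((-4*(-5 - 3) + 7)²)²) = -(142 + 144*((-4*(-8) + 7)²)²) = -(142 + 144*((32 + 7)²)²) = -(142 + 144*(39²)²) = -(142 + 144*1521²) = -(142 + 144*2313441) = -(142 + 333135504) = -1*333135646 = -333135646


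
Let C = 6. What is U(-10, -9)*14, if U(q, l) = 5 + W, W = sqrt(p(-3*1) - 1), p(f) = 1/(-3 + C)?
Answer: 70 + 14*I*sqrt(6)/3 ≈ 70.0 + 11.431*I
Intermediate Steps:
p(f) = 1/3 (p(f) = 1/(-3 + 6) = 1/3)
W = I*sqrt(6)/3 (W = sqrt(1/3 - 1) = sqrt(-2/3) = I*sqrt(6)/3 ≈ 0.8165*I)
U(q, l) = 5 + I*sqrt(6)/3
U(-10, -9)*14 = (5 + I*sqrt(6)/3)*14 = 70 + 14*I*sqrt(6)/3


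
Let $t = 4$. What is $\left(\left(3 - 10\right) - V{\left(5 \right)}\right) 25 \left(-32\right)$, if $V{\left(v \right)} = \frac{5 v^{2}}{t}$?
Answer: $30600$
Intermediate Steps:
$V{\left(v \right)} = \frac{5 v^{2}}{4}$
$\left(\left(3 - 10\right) - V{\left(5 \right)}\right) 25 \left(-32\right) = \left(\left(3 - 10\right) - \frac{5 \cdot 5^{2}}{4}\right) 25 \left(-32\right) = \left(-7 - \frac{5}{4} \cdot 25\right) 25 \left(-32\right) = \left(-7 - \frac{125}{4}\right) 25 \left(-32\right) = \left(- \frac{153}{4}\right) 25 \left(-32\right) = \left(- \frac{3825}{4}\right) \left(-32\right) = 30600$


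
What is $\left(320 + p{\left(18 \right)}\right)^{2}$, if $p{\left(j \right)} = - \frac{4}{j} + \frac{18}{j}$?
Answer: $\frac{8334769}{81} \approx 1.029 \cdot 10^{5}$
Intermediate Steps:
$p{\left(j \right)} = \frac{14}{j}$
$\left(320 + p{\left(18 \right)}\right)^{2} = \left(320 + \frac{14}{18}\right)^{2} = \left(320 + 14 \cdot \frac{1}{18}\right)^{2} = \left(320 + \frac{7}{9}\right)^{2} = \left(\frac{2887}{9}\right)^{2} = \frac{8334769}{81}$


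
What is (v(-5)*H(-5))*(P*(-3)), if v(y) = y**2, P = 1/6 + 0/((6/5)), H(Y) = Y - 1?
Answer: 75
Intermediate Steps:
H(Y) = -1 + Y
P = 1/6 (P = 1*(1/6) + 0/((6*(1/5))) = 1/6 + 0/(6/5) = 1/6 + 0*(5/6) = 1/6 + 0 = 1/6 ≈ 0.16667)
(v(-5)*H(-5))*(P*(-3)) = ((-5)**2*(-1 - 5))*((1/6)*(-3)) = (25*(-6))*(-1/2) = -150*(-1/2) = 75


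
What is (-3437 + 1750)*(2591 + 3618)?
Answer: -10474583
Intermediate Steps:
(-3437 + 1750)*(2591 + 3618) = -1687*6209 = -10474583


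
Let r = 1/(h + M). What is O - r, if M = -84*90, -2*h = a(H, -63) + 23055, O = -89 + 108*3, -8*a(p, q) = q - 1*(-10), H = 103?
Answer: 71781471/305453 ≈ 235.00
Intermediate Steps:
a(p, q) = -5/4 - q/8 (a(p, q) = -(q - 1*(-10))/8 = -(q + 10)/8 = -(10 + q)/8 = -5/4 - q/8)
O = 235 (O = -89 + 324 = 235)
h = -184493/16 (h = -((-5/4 - ⅛*(-63)) + 23055)/2 = -((-5/4 + 63/8) + 23055)/2 = -(53/8 + 23055)/2 = -½*184493/8 = -184493/16 ≈ -11531.)
M = -7560
r = -16/305453 (r = 1/(-184493/16 - 7560) = 1/(-305453/16) = -16/305453 ≈ -5.2381e-5)
O - r = 235 - 1*(-16/305453) = 235 + 16/305453 = 71781471/305453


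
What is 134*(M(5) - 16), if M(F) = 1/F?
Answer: -10586/5 ≈ -2117.2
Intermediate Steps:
134*(M(5) - 16) = 134*(1/5 - 16) = 134*(⅕ - 16) = 134*(-79/5) = -10586/5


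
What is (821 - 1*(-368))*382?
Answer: 454198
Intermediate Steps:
(821 - 1*(-368))*382 = (821 + 368)*382 = 1189*382 = 454198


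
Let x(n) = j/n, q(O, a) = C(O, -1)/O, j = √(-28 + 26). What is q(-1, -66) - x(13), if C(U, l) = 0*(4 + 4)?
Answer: -I*√2/13 ≈ -0.10879*I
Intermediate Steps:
j = I*√2 (j = √(-2) = I*√2 ≈ 1.4142*I)
C(U, l) = 0 (C(U, l) = 0*8 = 0)
q(O, a) = 0 (q(O, a) = 0/O = 0)
x(n) = I*√2/n (x(n) = (I*√2)/n = I*√2/n)
q(-1, -66) - x(13) = 0 - I*√2/13 = -I*√2/13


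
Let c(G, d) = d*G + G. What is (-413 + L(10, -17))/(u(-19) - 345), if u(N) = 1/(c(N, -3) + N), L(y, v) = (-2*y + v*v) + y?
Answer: 1273/3277 ≈ 0.38846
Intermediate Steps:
L(y, v) = v² - y (L(y, v) = (-2*y + v²) + y = (v² - 2*y) + y = v² - y)
c(G, d) = G + G*d (c(G, d) = G*d + G = G + G*d)
u(N) = -1/N (u(N) = 1/(N*(1 - 3) + N) = 1/(N*(-2) + N) = 1/(-2*N + N) = 1/(-N) = -1/N)
(-413 + L(10, -17))/(u(-19) - 345) = (-413 + ((-17)² - 1*10))/(-1/(-19) - 345) = (-413 + (289 - 10))/(-1*(-1/19) - 345) = (-413 + 279)/(1/19 - 345) = -134/(-6554/19) = -134*(-19/6554) = 1273/3277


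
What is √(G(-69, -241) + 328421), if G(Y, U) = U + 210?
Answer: √328390 ≈ 573.05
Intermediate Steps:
G(Y, U) = 210 + U
√(G(-69, -241) + 328421) = √((210 - 241) + 328421) = √(-31 + 328421) = √328390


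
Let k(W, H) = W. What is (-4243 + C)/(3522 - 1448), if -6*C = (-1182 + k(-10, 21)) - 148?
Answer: -12059/6222 ≈ -1.9381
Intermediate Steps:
C = 670/3 (C = -((-1182 - 10) - 148)/6 = -(-1192 - 148)/6 = -1/6*(-1340) = 670/3 ≈ 223.33)
(-4243 + C)/(3522 - 1448) = (-4243 + 670/3)/(3522 - 1448) = -12059/3/2074 = -12059/3*1/2074 = -12059/6222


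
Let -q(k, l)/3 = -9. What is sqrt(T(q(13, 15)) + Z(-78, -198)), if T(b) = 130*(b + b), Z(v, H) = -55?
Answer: sqrt(6965) ≈ 83.457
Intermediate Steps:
q(k, l) = 27 (q(k, l) = -3*(-9) = 27)
T(b) = 260*b (T(b) = 130*(2*b) = 260*b)
sqrt(T(q(13, 15)) + Z(-78, -198)) = sqrt(260*27 - 55) = sqrt(7020 - 55) = sqrt(6965)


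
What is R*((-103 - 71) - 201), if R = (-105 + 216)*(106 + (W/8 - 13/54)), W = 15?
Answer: -107526625/24 ≈ -4.4803e+6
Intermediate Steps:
R = 860213/72 (R = (-105 + 216)*(106 + (15/8 - 13/54)) = 111*(106 + (15*(1/8) - 13*1/54)) = 111*(106 + (15/8 - 13/54)) = 111*(106 + 353/216) = 111*(23249/216) = 860213/72 ≈ 11947.)
R*((-103 - 71) - 201) = 860213*((-103 - 71) - 201)/72 = 860213*(-174 - 201)/72 = (860213/72)*(-375) = -107526625/24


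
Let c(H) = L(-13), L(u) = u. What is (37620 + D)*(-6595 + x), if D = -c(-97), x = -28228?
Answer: -1310493959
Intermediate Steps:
c(H) = -13
D = 13 (D = -1*(-13) = 13)
(37620 + D)*(-6595 + x) = (37620 + 13)*(-6595 - 28228) = 37633*(-34823) = -1310493959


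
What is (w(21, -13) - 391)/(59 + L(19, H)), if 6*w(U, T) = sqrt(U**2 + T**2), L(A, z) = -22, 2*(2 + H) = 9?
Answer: -391/37 + sqrt(610)/222 ≈ -10.456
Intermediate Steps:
H = 5/2 (H = -2 + (1/2)*9 = -2 + 9/2 = 5/2 ≈ 2.5000)
w(U, T) = sqrt(T**2 + U**2)/6 (w(U, T) = sqrt(U**2 + T**2)/6 = sqrt(T**2 + U**2)/6)
(w(21, -13) - 391)/(59 + L(19, H)) = (sqrt((-13)**2 + 21**2)/6 - 391)/(59 - 22) = (sqrt(169 + 441)/6 - 391)/37 = (sqrt(610)/6 - 391)*(1/37) = (-391 + sqrt(610)/6)*(1/37) = -391/37 + sqrt(610)/222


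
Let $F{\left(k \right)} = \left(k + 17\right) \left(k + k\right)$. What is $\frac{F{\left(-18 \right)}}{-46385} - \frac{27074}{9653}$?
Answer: $- \frac{1256174998}{447754405} \approx -2.8055$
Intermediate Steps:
$F{\left(k \right)} = 2 k \left(17 + k\right)$ ($F{\left(k \right)} = \left(17 + k\right) 2 k = 2 k \left(17 + k\right)$)
$\frac{F{\left(-18 \right)}}{-46385} - \frac{27074}{9653} = \frac{2 \left(-18\right) \left(17 - 18\right)}{-46385} - \frac{27074}{9653} = 2 \left(-18\right) \left(-1\right) \left(- \frac{1}{46385}\right) - \frac{27074}{9653} = 36 \left(- \frac{1}{46385}\right) - \frac{27074}{9653} = - \frac{36}{46385} - \frac{27074}{9653} = - \frac{1256174998}{447754405}$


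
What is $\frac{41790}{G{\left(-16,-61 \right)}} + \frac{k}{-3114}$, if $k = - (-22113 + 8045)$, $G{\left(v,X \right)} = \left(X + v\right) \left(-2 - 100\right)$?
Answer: $\frac{233857}{291159} \approx 0.80319$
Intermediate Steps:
$G{\left(v,X \right)} = - 102 X - 102 v$ ($G{\left(v,X \right)} = \left(X + v\right) \left(-102\right) = - 102 X - 102 v$)
$k = 14068$ ($k = \left(-1\right) \left(-14068\right) = 14068$)
$\frac{41790}{G{\left(-16,-61 \right)}} + \frac{k}{-3114} = \frac{41790}{\left(-102\right) \left(-61\right) - -1632} + \frac{14068}{-3114} = \frac{41790}{6222 + 1632} + 14068 \left(- \frac{1}{3114}\right) = \frac{41790}{7854} - \frac{7034}{1557} = 41790 \cdot \frac{1}{7854} - \frac{7034}{1557} = \frac{995}{187} - \frac{7034}{1557} = \frac{233857}{291159}$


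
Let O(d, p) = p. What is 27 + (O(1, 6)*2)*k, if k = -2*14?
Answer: -309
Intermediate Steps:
k = -28
27 + (O(1, 6)*2)*k = 27 + (6*2)*(-28) = 27 + 12*(-28) = 27 - 336 = -309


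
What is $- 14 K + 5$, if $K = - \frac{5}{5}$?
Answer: $19$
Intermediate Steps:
$K = -1$ ($K = \left(-5\right) \frac{1}{5} = -1$)
$- 14 K + 5 = \left(-14\right) \left(-1\right) + 5 = 14 + 5 = 19$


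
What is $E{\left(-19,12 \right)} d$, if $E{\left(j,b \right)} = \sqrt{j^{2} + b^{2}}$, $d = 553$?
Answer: $553 \sqrt{505} \approx 12427.0$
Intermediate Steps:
$E{\left(j,b \right)} = \sqrt{b^{2} + j^{2}}$
$E{\left(-19,12 \right)} d = \sqrt{12^{2} + \left(-19\right)^{2}} \cdot 553 = \sqrt{144 + 361} \cdot 553 = \sqrt{505} \cdot 553 = 553 \sqrt{505}$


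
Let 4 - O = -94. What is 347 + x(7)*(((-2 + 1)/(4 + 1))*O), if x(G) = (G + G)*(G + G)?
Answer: -17473/5 ≈ -3494.6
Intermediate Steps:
O = 98 (O = 4 - 1*(-94) = 4 + 94 = 98)
x(G) = 4*G**2 (x(G) = (2*G)*(2*G) = 4*G**2)
347 + x(7)*(((-2 + 1)/(4 + 1))*O) = 347 + (4*7**2)*(((-2 + 1)/(4 + 1))*98) = 347 + (4*49)*(-1/5*98) = 347 + 196*(-1*1/5*98) = 347 + 196*(-1/5*98) = 347 + 196*(-98/5) = 347 - 19208/5 = -17473/5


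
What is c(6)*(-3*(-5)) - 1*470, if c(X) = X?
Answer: -380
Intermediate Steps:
c(6)*(-3*(-5)) - 1*470 = 6*(-3*(-5)) - 1*470 = 6*15 - 470 = 90 - 470 = -380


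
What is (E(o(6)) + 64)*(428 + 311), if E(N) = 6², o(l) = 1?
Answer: 73900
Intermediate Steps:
E(N) = 36
(E(o(6)) + 64)*(428 + 311) = (36 + 64)*(428 + 311) = 100*739 = 73900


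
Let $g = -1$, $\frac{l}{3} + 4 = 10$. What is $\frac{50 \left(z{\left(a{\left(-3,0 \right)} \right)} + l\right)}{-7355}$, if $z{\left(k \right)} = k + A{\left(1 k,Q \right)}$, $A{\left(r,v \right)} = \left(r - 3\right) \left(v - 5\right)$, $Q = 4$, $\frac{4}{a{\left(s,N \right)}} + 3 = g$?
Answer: $- \frac{210}{1471} \approx -0.14276$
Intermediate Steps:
$l = 18$ ($l = -12 + 3 \cdot 10 = -12 + 30 = 18$)
$a{\left(s,N \right)} = -1$ ($a{\left(s,N \right)} = \frac{4}{-3 - 1} = \frac{4}{-4} = 4 \left(- \frac{1}{4}\right) = -1$)
$A{\left(r,v \right)} = \left(-5 + v\right) \left(-3 + r\right)$ ($A{\left(r,v \right)} = \left(-3 + r\right) \left(-5 + v\right) = \left(-5 + v\right) \left(-3 + r\right)$)
$z{\left(k \right)} = 3$ ($z{\left(k \right)} = k + \left(15 - 5 \cdot 1 k - 12 + 1 k 4\right) = k + \left(15 - 5 k - 12 + k 4\right) = k + \left(15 - 5 k - 12 + 4 k\right) = k - \left(-3 + k\right) = 3$)
$\frac{50 \left(z{\left(a{\left(-3,0 \right)} \right)} + l\right)}{-7355} = \frac{50 \left(3 + 18\right)}{-7355} = 50 \cdot 21 \left(- \frac{1}{7355}\right) = 1050 \left(- \frac{1}{7355}\right) = - \frac{210}{1471}$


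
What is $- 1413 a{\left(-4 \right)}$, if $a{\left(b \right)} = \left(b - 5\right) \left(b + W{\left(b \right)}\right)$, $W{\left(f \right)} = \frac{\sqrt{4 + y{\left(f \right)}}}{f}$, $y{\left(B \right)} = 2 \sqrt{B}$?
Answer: $-50868 - \frac{12717 \sqrt{1 + i}}{2} \approx -57854.0 - 2893.7 i$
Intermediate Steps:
$W{\left(f \right)} = \frac{\sqrt{4 + 2 \sqrt{f}}}{f}$
$a{\left(b \right)} = \left(-5 + b\right) \left(b + \frac{\sqrt{4 + 2 \sqrt{b}}}{b}\right)$ ($a{\left(b \right)} = \left(b - 5\right) \left(b + \frac{\sqrt{4 + 2 \sqrt{b}}}{b}\right) = \left(-5 + b\right) \left(b + \frac{\sqrt{4 + 2 \sqrt{b}}}{b}\right)$)
$- 1413 a{\left(-4 \right)} = - 1413 \left(\left(-4\right)^{2} + \sqrt{4 + 2 \sqrt{-4}} - -20 - \frac{5 \sqrt{4 + 2 \sqrt{-4}}}{-4}\right) = - 1413 \left(16 + \sqrt{4 + 2 \cdot 2 i} + 20 - - \frac{5 \sqrt{4 + 2 \cdot 2 i}}{4}\right) = - 1413 \left(16 + \sqrt{4 + 4 i} + 20 - - \frac{5 \sqrt{4 + 4 i}}{4}\right) = - 1413 \left(16 + \sqrt{4 + 4 i} + 20 + \frac{5 \sqrt{4 + 4 i}}{4}\right) = - 1413 \left(36 + \frac{9 \sqrt{4 + 4 i}}{4}\right) = -50868 - \frac{12717 \sqrt{4 + 4 i}}{4}$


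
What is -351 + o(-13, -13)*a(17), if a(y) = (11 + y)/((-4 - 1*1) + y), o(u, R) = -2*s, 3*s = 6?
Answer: -1081/3 ≈ -360.33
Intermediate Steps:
s = 2 (s = (1/3)*6 = 2)
o(u, R) = -4 (o(u, R) = -2*2 = -4)
a(y) = (11 + y)/(-5 + y) (a(y) = (11 + y)/((-4 - 1) + y) = (11 + y)/(-5 + y))
-351 + o(-13, -13)*a(17) = -351 - 4*(11 + 17)/(-5 + 17) = -351 - 4*28/12 = -351 - 28/3 = -1081/3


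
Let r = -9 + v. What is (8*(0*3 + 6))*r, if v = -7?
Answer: -768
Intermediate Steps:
r = -16 (r = -9 - 7 = -16)
(8*(0*3 + 6))*r = (8*(0*3 + 6))*(-16) = (8*(0 + 6))*(-16) = (8*6)*(-16) = 48*(-16) = -768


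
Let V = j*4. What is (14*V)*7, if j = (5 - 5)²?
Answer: 0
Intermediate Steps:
j = 0 (j = 0² = 0)
V = 0 (V = 0*4 = 0)
(14*V)*7 = (14*0)*7 = 0*7 = 0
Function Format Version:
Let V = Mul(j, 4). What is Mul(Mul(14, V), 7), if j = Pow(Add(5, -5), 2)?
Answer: 0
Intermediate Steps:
j = 0 (j = Pow(0, 2) = 0)
V = 0 (V = Mul(0, 4) = 0)
Mul(Mul(14, V), 7) = Mul(Mul(14, 0), 7) = Mul(0, 7) = 0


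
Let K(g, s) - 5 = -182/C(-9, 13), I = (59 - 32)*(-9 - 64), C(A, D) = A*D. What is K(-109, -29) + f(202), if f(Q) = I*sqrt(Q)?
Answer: 59/9 - 1971*sqrt(202) ≈ -28007.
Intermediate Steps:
I = -1971 (I = 27*(-73) = -1971)
K(g, s) = 59/9 (K(g, s) = 5 - 182/((-9*13)) = 5 - 182/(-117) = 5 - 182*(-1/117) = 5 + 14/9 = 59/9)
f(Q) = -1971*sqrt(Q)
K(-109, -29) + f(202) = 59/9 - 1971*sqrt(202)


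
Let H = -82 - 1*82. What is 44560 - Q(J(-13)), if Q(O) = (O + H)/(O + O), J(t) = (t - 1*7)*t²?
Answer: 37652757/845 ≈ 44560.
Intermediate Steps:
J(t) = t²*(-7 + t) (J(t) = (t - 7)*t² = (-7 + t)*t² = t²*(-7 + t))
H = -164 (H = -82 - 82 = -164)
Q(O) = (-164 + O)/(2*O) (Q(O) = (O - 164)/(O + O) = (-164 + O)/((2*O)) = (-164 + O)*(1/(2*O)) = (-164 + O)/(2*O))
44560 - Q(J(-13)) = 44560 - (-164 + (-13)²*(-7 - 13))/(2*((-13)²*(-7 - 13))) = 44560 - (-164 + 169*(-20))/(2*(169*(-20))) = 44560 - (-164 - 3380)/(2*(-3380)) = 44560 - (-1)*(-3544)/(2*3380) = 44560 - 1*443/845 = 44560 - 443/845 = 37652757/845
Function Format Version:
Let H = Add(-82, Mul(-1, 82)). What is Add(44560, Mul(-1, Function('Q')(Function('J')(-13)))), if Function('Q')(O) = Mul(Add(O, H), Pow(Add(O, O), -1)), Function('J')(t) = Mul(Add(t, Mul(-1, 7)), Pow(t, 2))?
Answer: Rational(37652757, 845) ≈ 44560.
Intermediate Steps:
Function('J')(t) = Mul(Pow(t, 2), Add(-7, t)) (Function('J')(t) = Mul(Add(t, -7), Pow(t, 2)) = Mul(Add(-7, t), Pow(t, 2)) = Mul(Pow(t, 2), Add(-7, t)))
H = -164 (H = Add(-82, -82) = -164)
Function('Q')(O) = Mul(Rational(1, 2), Pow(O, -1), Add(-164, O)) (Function('Q')(O) = Mul(Add(O, -164), Pow(Add(O, O), -1)) = Mul(Add(-164, O), Pow(Mul(2, O), -1)) = Mul(Add(-164, O), Mul(Rational(1, 2), Pow(O, -1))) = Mul(Rational(1, 2), Pow(O, -1), Add(-164, O)))
Add(44560, Mul(-1, Function('Q')(Function('J')(-13)))) = Add(44560, Mul(-1, Mul(Rational(1, 2), Pow(Mul(Pow(-13, 2), Add(-7, -13)), -1), Add(-164, Mul(Pow(-13, 2), Add(-7, -13)))))) = Add(44560, Mul(-1, Mul(Rational(1, 2), Pow(Mul(169, -20), -1), Add(-164, Mul(169, -20))))) = Add(44560, Mul(-1, Mul(Rational(1, 2), Pow(-3380, -1), Add(-164, -3380)))) = Add(44560, Mul(-1, Mul(Rational(1, 2), Rational(-1, 3380), -3544))) = Add(44560, Mul(-1, Rational(443, 845))) = Add(44560, Rational(-443, 845)) = Rational(37652757, 845)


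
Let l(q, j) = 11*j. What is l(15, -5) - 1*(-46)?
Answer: -9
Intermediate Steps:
l(15, -5) - 1*(-46) = 11*(-5) - 1*(-46) = -55 + 46 = -9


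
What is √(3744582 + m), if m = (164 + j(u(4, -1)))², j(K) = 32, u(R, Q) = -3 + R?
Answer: √3782998 ≈ 1945.0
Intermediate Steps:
m = 38416 (m = (164 + 32)² = 196² = 38416)
√(3744582 + m) = √(3744582 + 38416) = √3782998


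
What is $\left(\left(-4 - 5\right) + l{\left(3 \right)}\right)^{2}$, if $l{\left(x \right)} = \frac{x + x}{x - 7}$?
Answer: $\frac{441}{4} \approx 110.25$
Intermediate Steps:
$l{\left(x \right)} = \frac{2 x}{-7 + x}$
$\left(\left(-4 - 5\right) + l{\left(3 \right)}\right)^{2} = \left(\left(-4 - 5\right) + 2 \cdot 3 \frac{1}{-7 + 3}\right)^{2} = \left(\left(-4 - 5\right) + 2 \cdot 3 \frac{1}{-4}\right)^{2} = \left(-9 + 2 \cdot 3 \left(- \frac{1}{4}\right)\right)^{2} = \left(-9 - \frac{3}{2}\right)^{2} = \left(- \frac{21}{2}\right)^{2} = \frac{441}{4}$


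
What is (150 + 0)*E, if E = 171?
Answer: 25650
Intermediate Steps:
(150 + 0)*E = (150 + 0)*171 = 150*171 = 25650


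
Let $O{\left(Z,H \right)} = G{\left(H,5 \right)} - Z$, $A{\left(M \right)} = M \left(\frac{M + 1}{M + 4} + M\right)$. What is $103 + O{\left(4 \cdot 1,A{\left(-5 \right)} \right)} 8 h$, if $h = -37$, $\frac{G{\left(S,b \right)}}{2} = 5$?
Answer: $-1673$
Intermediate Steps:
$G{\left(S,b \right)} = 10$ ($G{\left(S,b \right)} = 2 \cdot 5 = 10$)
$A{\left(M \right)} = M \left(M + \frac{1 + M}{4 + M}\right)$ ($A{\left(M \right)} = M \left(\frac{1 + M}{4 + M} + M\right) = M \left(M + \frac{1 + M}{4 + M}\right)$)
$O{\left(Z,H \right)} = 10 - Z$
$103 + O{\left(4 \cdot 1,A{\left(-5 \right)} \right)} 8 h = 103 + \left(10 - 4 \cdot 1\right) 8 \left(-37\right) = 103 + \left(10 - 4\right) 8 \left(-37\right) = 103 + 6 \cdot 8 \left(-37\right) = 103 + 48 \left(-37\right) = 103 - 1776 = -1673$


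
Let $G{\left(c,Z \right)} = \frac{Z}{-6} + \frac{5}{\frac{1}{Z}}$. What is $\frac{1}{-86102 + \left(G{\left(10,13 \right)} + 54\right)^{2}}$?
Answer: $- \frac{36}{2608271} \approx -1.3802 \cdot 10^{-5}$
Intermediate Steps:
$G{\left(c,Z \right)} = \frac{29 Z}{6}$ ($G{\left(c,Z \right)} = Z \left(- \frac{1}{6}\right) + 5 Z = - \frac{Z}{6} + 5 Z = \frac{29 Z}{6}$)
$\frac{1}{-86102 + \left(G{\left(10,13 \right)} + 54\right)^{2}} = \frac{1}{-86102 + \left(\frac{29}{6} \cdot 13 + 54\right)^{2}} = \frac{1}{-86102 + \left(\frac{377}{6} + 54\right)^{2}} = \frac{1}{-86102 + \left(\frac{701}{6}\right)^{2}} = \frac{1}{-86102 + \frac{491401}{36}} = \frac{1}{- \frac{2608271}{36}} = - \frac{36}{2608271}$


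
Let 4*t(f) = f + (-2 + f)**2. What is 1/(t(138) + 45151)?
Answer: 2/99619 ≈ 2.0076e-5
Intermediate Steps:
t(f) = f/4 + (-2 + f)**2/4 (t(f) = (f + (-2 + f)**2)/4 = f/4 + (-2 + f)**2/4)
1/(t(138) + 45151) = 1/(((1/4)*138 + (-2 + 138)**2/4) + 45151) = 1/((69/2 + (1/4)*136**2) + 45151) = 1/((69/2 + (1/4)*18496) + 45151) = 1/((69/2 + 4624) + 45151) = 1/(9317/2 + 45151) = 1/(99619/2) = 2/99619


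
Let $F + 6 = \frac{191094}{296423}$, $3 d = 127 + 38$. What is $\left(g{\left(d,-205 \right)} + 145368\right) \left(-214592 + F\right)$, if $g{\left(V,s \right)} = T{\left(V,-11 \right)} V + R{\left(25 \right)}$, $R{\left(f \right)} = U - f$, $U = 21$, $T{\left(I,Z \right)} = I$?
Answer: $- \frac{9439260504513540}{296423} \approx -3.1844 \cdot 10^{10}$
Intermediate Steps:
$R{\left(f \right)} = 21 - f$
$d = 55$ ($d = \frac{127 + 38}{3} = \frac{1}{3} \cdot 165 = 55$)
$F = - \frac{1587444}{296423}$ ($F = -6 + \frac{191094}{296423} = - \frac{1587444}{296423} \approx -5.3553$)
$g{\left(V,s \right)} = -4 + V^{2}$ ($g{\left(V,s \right)} = V V + \left(21 - 25\right) = V^{2} + \left(21 - 25\right) = V^{2} - 4 = -4 + V^{2}$)
$\left(g{\left(d,-205 \right)} + 145368\right) \left(-214592 + F\right) = \left(\left(-4 + 55^{2}\right) + 145368\right) \left(-214592 - \frac{1587444}{296423}\right) = \left(\left(-4 + 3025\right) + 145368\right) \left(- \frac{63611591860}{296423}\right) = \left(3021 + 145368\right) \left(- \frac{63611591860}{296423}\right) = 148389 \left(- \frac{63611591860}{296423}\right) = - \frac{9439260504513540}{296423}$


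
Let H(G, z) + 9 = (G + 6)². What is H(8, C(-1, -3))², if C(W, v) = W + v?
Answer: 34969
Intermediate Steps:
H(G, z) = -9 + (6 + G)² (H(G, z) = -9 + (G + 6)² = -9 + (6 + G)²)
H(8, C(-1, -3))² = (-9 + (6 + 8)²)² = (-9 + 14²)² = (-9 + 196)² = 187² = 34969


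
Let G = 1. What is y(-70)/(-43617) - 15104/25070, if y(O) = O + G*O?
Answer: -46805812/78105585 ≈ -0.59926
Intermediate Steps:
y(O) = 2*O (y(O) = O + 1*O = O + O = 2*O)
y(-70)/(-43617) - 15104/25070 = (2*(-70))/(-43617) - 15104/25070 = -140*(-1/43617) - 15104*1/25070 = 20/6231 - 7552/12535 = -46805812/78105585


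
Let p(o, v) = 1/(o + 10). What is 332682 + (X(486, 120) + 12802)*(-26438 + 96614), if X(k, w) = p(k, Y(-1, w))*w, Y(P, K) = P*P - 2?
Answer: 27861027174/31 ≈ 8.9874e+8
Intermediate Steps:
Y(P, K) = -2 + P**2 (Y(P, K) = P**2 - 2 = -2 + P**2)
p(o, v) = 1/(10 + o)
X(k, w) = w/(10 + k)
332682 + (X(486, 120) + 12802)*(-26438 + 96614) = 332682 + (120/(10 + 486) + 12802)*(-26438 + 96614) = 332682 + (120/496 + 12802)*70176 = 332682 + (120*(1/496) + 12802)*70176 = 332682 + (15/62 + 12802)*70176 = 332682 + (793739/62)*70176 = 332682 + 27850714032/31 = 27861027174/31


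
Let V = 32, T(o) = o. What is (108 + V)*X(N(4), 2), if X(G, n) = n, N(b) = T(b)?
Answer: 280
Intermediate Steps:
N(b) = b
(108 + V)*X(N(4), 2) = (108 + 32)*2 = 140*2 = 280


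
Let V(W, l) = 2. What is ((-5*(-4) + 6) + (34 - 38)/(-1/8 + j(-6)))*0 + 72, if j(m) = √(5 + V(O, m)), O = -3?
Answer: 72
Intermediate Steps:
j(m) = √7 (j(m) = √(5 + 2) = √7)
((-5*(-4) + 6) + (34 - 38)/(-1/8 + j(-6)))*0 + 72 = ((-5*(-4) + 6) + (34 - 38)/(-1/8 + √7))*0 + 72 = ((20 + 6) - 4/(-1*⅛ + √7))*0 + 72 = (26 - 4/(-⅛ + √7))*0 + 72 = 0 + 72 = 72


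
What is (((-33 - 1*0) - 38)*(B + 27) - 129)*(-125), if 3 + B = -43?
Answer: -152500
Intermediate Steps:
B = -46 (B = -3 - 43 = -46)
(((-33 - 1*0) - 38)*(B + 27) - 129)*(-125) = (((-33 - 1*0) - 38)*(-46 + 27) - 129)*(-125) = (((-33 + 0) - 38)*(-19) - 129)*(-125) = ((-33 - 38)*(-19) - 129)*(-125) = (-71*(-19) - 129)*(-125) = (1349 - 129)*(-125) = 1220*(-125) = -152500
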